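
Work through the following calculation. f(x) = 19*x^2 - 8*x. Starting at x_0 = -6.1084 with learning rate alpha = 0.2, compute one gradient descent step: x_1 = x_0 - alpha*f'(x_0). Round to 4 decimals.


We compute the gradient at x_0 and apply the update.
f'(x) = 38*x - 8
f'(-6.1084) = 38*-6.1084 - 8 = -240.1192
x_1 = -6.1084 - 0.2*-240.1192 = 41.9154


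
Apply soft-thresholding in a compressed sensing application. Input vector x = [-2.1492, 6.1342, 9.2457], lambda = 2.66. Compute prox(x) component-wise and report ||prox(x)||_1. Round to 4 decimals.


Soft-thresholding with lambda = 2.66:
prox(-2.1492) = sign(-2.1492)*max(|-2.1492| - 2.66, 0) = 0.0
prox(6.1342) = sign(6.1342)*max(|6.1342| - 2.66, 0) = 3.4742
prox(9.2457) = sign(9.2457)*max(|9.2457| - 2.66, 0) = 6.5857
prox(x) = [0.0, 3.4742, 6.5857]
||prox(x)||_1 = 0.0 + 3.4742 + 6.5857 = 10.0599


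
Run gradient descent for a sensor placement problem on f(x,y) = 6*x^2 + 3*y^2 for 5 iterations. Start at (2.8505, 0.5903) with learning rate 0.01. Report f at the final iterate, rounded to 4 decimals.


Gradient descent on f(x,y) = 6*x^2 + 3*y^2.
Starting point: (2.8505, 0.5903), alpha = 0.01
Step 1: grad_x = 2*6*2.8505 = 34.206, grad_y = 2*3*0.5903 = 3.5418
  x_1 = 2.8505 - 0.01*34.206 = 2.5084
  y_1 = 0.5903 - 0.01*3.5418 = 0.5549
Step 2: grad_x = 2*6*2.5084 = 30.1013, grad_y = 2*3*0.5549 = 3.3293
  x_2 = 2.5084 - 0.01*30.1013 = 2.2074
  y_2 = 0.5549 - 0.01*3.3293 = 0.5216
Step 3: grad_x = 2*6*2.2074 = 26.4891, grad_y = 2*3*0.5216 = 3.1295
  x_3 = 2.2074 - 0.01*26.4891 = 1.9425
  y_3 = 0.5216 - 0.01*3.1295 = 0.4903
Step 4: grad_x = 2*6*1.9425 = 23.3104, grad_y = 2*3*0.4903 = 2.9418
  x_4 = 1.9425 - 0.01*23.3104 = 1.7094
  y_4 = 0.4903 - 0.01*2.9418 = 0.4609
Step 5: grad_x = 2*6*1.7094 = 20.5132, grad_y = 2*3*0.4609 = 2.7653
  x_5 = 1.7094 - 0.01*20.5132 = 1.5043
  y_5 = 0.4609 - 0.01*2.7653 = 0.4332
f(1.5043, 0.4332) = 6*1.5043^2 + 3*0.4332^2 = 14.1406


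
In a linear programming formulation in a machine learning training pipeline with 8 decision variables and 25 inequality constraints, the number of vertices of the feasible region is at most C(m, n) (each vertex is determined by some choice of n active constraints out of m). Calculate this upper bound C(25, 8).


Each vertex corresponds to some choice of n active constraints out of m, so the number of vertices is at most C(m, n) = m! / (n!(m-n)!).
m = 25, n = 8
Numerator: 25 * 24 * 23 * 22 * 21 * 20 * 19 * 18
Denominator: 8! = 40320
C(25, 8) = 1081575


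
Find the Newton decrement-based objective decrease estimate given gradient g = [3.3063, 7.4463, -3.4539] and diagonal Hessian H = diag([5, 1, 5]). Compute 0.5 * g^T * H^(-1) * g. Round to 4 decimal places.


Step 1: H is diagonal, so H^(-1) * g = [0.6613, 7.4463, -0.6908].
Step 2: g^T H^(-1) g = sum_i g_i^2 / H_ii
  = (3.3063)^2/5 + (7.4463)^2/1 + (-3.4539)^2/5
  = 2.1863 + 55.4474 + 2.3859 = 60.0196
Step 3: Objective decrease = 0.5 * g^T H^(-1) g = 30.0098


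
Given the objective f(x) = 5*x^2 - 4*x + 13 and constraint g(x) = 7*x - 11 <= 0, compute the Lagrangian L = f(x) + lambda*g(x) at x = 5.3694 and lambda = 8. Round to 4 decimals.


Step 1: Evaluate f(x).
f(5.3694) = 5*5.3694^2 - 4*5.3694 + 13 = 135.6747
Step 2: Evaluate g(x).
g(5.3694) = 7*5.3694 - 11 = 26.5858
Step 3: Compute Lagrangian.
L = 135.6747 + 8*26.5858 = 348.3611


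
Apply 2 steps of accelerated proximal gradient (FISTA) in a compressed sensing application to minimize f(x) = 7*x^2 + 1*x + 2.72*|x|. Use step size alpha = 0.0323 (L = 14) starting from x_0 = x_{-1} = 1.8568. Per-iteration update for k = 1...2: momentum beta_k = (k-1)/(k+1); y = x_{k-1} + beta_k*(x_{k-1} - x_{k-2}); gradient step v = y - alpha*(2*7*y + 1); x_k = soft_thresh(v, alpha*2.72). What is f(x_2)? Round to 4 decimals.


FISTA on f(x) = 7*x^2 + 1*x + 2.72*|x|
L = 14, alpha = 0.0323
Iteration 1: beta = 0.0, y = 1.8568 + 0.0*(1.8568 - 1.8568) = 1.8568
  grad(y) = 26.9952, v = y - alpha*grad = 0.9849
  prox(v) = soft_thresh(0.9849, 0.0879) = 0.897
Iteration 2: beta = 0.3333, y = 0.897 + 0.3333*(0.897 - 1.8568) = 0.5771
  grad(y) = 9.0789, v = y - alpha*grad = 0.2838
  prox(v) = soft_thresh(0.2838, 0.0879) = 0.196
f(x_2) = 7*0.196^2 + 1*0.196 + 2.72*|0.196| = 0.9978


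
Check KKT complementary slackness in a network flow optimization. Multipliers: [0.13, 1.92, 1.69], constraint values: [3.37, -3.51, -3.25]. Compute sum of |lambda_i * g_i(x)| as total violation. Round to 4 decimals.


KKT complementary slackness check:
lambda_1 * g_1 = 0.13 * 3.37 = 0.4381
lambda_2 * g_2 = 1.92 * -3.51 = -6.7392
lambda_3 * g_3 = 1.69 * -3.25 = -5.4925
Total violation = 0.4381 + 6.7392 + 5.4925 = 12.6698


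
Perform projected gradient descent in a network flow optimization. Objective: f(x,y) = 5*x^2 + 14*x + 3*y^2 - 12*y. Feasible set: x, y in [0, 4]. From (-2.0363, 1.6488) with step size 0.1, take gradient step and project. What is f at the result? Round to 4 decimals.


Step 1: Compute gradient at (-2.0363, 1.6488).
grad_x = 2*5*-2.0363 + 14 = -6.363
grad_y = 2*3*1.6488 - 12 = -2.1072
Step 2: Gradient step.
x_raw = -2.0363 - 0.1*-6.363 = -1.4
y_raw = 1.6488 - 0.1*-2.1072 = 1.8595
Step 3: Project onto [0, 4].
x_proj = clip(-1.4) = 0.0
y_proj = clip(1.8595) = 1.8595
Step 4: Evaluate f.
f(0.0, 1.8595) = -11.9408


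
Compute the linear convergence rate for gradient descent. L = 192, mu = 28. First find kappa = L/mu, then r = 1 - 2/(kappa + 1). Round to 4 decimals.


Step 1: Compute the condition number.
kappa = L/mu = 192/28 = 6.8571
Step 2: Compute the convergence rate.
r = 1 - 2/(kappa + 1) = 1 - 2*mu/(L + mu) = (L - mu)/(L + mu) = 164/220 = 0.7455


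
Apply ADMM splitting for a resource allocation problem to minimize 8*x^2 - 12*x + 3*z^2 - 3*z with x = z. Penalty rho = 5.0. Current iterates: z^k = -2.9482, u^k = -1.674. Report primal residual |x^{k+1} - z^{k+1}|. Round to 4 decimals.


ADMM iteration with rho = 5.0, z^k = -2.9482, u^k = -1.674
Step 1: x-update.
Minimize 8*x^2 - 12*x + (5.0/2)*(x + 2.9482 - 1.674)^2
FOC: (2*8 + 5.0)*x = 12 + 5.0*(-2.9482 + 1.674)
x^{k+1} = 0.268
Step 2: z-update.
Minimize 3*z^2 - 3*z + (5.0/2)*(0.268 - z - 1.674)^2
FOC: (2*3 + 5.0)*z = 3 + 5.0*(0.268 - 1.674)
z^{k+1} = -0.3663
Step 3: u-update.
u^{k+1} = -1.674 + 0.268 + 0.3663 = -1.0396
Step 4: Primal residual = |0.268 + 0.3663| = 0.6344


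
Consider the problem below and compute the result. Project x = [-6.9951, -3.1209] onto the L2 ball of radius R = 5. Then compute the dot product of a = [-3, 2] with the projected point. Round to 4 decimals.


Step 1: Compute ||x|| (intermediates to 6 decimals).
||x|| = sqrt((-6.9951)^2 + (-3.1209)^2) = 7.659729
Step 2: Project.
Since ||x|| > R, scale = R/||x|| = 5/7.659729 = 0.652765, proj(x) = scale * x
proj(x) = [-4.566156, -2.037214]
Step 3: Dot product.
a^T * proj(x) = -3*(-4.566156) + 2*(-2.037214) = 9.624


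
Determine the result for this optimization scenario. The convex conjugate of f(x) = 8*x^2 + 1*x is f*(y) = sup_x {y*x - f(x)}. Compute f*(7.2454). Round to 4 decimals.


f*(y) = sup_x {y*x - a*x^2 - b*x} = sup_x {(y-b)*x - a*x^2}
FOC: (y - b) - 2a*x = 0 => x* = (y - b)/(2a)
x* = (7.2454 - 1)/(2*8) = 0.3903
f*(7.2454) = (y-b)^2/(4a) = (7.2454 - 1)^2/(4*8)
= 39.005/32 = 1.2189


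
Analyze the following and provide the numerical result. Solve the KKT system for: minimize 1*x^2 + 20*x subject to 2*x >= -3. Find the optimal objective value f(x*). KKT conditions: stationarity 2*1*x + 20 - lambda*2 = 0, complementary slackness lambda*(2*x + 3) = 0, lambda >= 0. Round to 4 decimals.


Step 1: Try lambda = 0 (constraint inactive).
x_unc = -20/(2*1) = -10.0
Check: 2*-10.0 = -20.0 < -3 -- violated!
Step 2: Constraint must be active: 2*x = -3
x* = -3/2 = -1.5
lambda = (2*1*(-1.5) + 20)/2 = 8.5
Step 3: Compute optimal value.
f(x*) = 1*(-1.5)^2 + 20*(-1.5) = -27.75


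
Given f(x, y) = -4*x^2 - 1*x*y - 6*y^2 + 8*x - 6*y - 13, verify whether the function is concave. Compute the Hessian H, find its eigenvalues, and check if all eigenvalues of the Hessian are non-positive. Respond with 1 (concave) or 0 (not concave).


The Hessian of f(x,y) = -4*x^2 - 1*x*y - 6*y^2 + 8*x - 6*y - 13 is:
H = [[-8, -1], [-1, -12]]
Trace = -8 - 12 = -20
Determinant = -8*-12 - (-1)^2 = 95
Discriminant = (-20)^2 - 4*95 = 20.0
Eigenvalues: lambda_1 = -12.2361, lambda_2 = -7.7639
The function is concave.

1


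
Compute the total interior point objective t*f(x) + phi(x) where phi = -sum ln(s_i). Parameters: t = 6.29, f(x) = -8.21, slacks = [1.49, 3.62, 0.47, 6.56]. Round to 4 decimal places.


Step 1: Compute log-barrier.
ln values: [0.3988, 1.2865, -0.755, 1.881]
phi = -(0.3988 + 1.2865 - 0.755 + 1.881) = -2.8112
Step 2: Compute augmented objective.
t*f(x) = 6.29*-8.21 = -51.6409
Total = -51.6409 - 2.8112 = -54.4521


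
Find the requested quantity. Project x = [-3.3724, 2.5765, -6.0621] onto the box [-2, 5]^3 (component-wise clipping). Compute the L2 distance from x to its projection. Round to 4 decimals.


Project each component onto [-2, 5].
clip(-3.3724) = -2.0, clip(2.5765) = 2.5765, clip(-6.0621) = -2.0
Projection = [-2.0, 2.5765, -2.0]
Squared diffs: [1.8835, 0.0, 16.5007]
Distance = sqrt(18.3842) = 4.2877


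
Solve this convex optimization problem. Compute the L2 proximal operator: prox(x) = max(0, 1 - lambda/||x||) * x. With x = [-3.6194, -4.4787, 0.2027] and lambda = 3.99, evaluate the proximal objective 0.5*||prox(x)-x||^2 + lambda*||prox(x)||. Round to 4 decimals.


Step 1: Compute ||x||.
||x|| = 5.7619
Step 2: Compute scaling factor.
scale = max(0, 1 - 3.99/5.7619) = 0.3075
Step 3: prox(x) = [-1.1131, -1.3773, 0.0623]
||prox(x)|| = 1.7719
Step 4: Proximal objective.
0.5*||prox-x||^2 = 7.9601
lambda*||prox|| = 7.0699
Total = 15.0301


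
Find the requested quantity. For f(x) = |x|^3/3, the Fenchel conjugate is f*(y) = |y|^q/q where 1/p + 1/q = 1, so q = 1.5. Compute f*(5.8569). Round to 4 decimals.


The conjugate exponent q satisfies 1/p + 1/q = 1.
p = 3, so q = 3/(3 - 1) = 1.5
|y|^q = 5.8569^1.5 = 14.1743
f*(5.8569) = 14.1743 / 1.5 = 9.4495


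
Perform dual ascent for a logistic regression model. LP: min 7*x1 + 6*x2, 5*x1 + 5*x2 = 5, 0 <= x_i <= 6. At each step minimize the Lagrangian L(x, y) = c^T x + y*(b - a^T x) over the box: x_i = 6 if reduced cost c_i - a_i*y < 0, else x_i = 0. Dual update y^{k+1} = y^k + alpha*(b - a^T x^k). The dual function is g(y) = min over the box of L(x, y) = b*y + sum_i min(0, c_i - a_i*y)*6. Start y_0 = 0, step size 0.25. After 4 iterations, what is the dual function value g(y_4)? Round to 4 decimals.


Dual ascent for LP: min 7*x1 + 6*x2, 5*x1 + 5*x2 = 5, 0 <= x_i <= 6
Step 1: y^k = 0.0, reduced costs: (7.0, 6.0)
  x^k = (0.0, 0.0), subgradient = b - a^T x = 5.0
  y^{k+1} = 0.0 + 0.25*5.0 = 1.25
Step 2: y^k = 1.25, reduced costs: (0.75, -0.25)
  x^k = (0.0, 6.0), subgradient = b - a^T x = -25.0
  y^{k+1} = 1.25 + 0.25*-25.0 = -5.0
Step 3: y^k = -5.0, reduced costs: (32.0, 31.0)
  x^k = (0.0, 0.0), subgradient = b - a^T x = 5.0
  y^{k+1} = -5.0 + 0.25*5.0 = -3.75
Step 4: y^k = -3.75, reduced costs: (25.75, 24.75)
  x^k = (0.0, 0.0), subgradient = b - a^T x = 5.0
  y^{k+1} = -3.75 + 0.25*5.0 = -2.5
Dual objective at y_4 = -2.5: reduced costs (19.5, 18.5), box minimizer x = (0.0, 0.0)
g(y_4) = b*y + (c1 - a1*y)*x1 + (c2 - a2*y)*x2 = 5*(-2.5) + 19.5*0.0 + 18.5*0.0 = -12.5 + 0.0 + 0.0 = -12.5


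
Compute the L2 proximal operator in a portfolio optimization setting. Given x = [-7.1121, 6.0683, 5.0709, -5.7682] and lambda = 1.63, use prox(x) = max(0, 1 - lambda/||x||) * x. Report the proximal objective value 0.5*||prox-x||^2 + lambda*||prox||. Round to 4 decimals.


Step 1: Compute ||x||.
||x|| = 12.0993
Step 2: Compute scaling factor.
scale = max(0, 1 - 1.63/12.0993) = 0.8653
Step 3: prox(x) = [-6.154, 5.2508, 4.3878, -4.9911]
||prox(x)|| = 10.4693
Step 4: Proximal objective.
0.5*||prox-x||^2 = 1.3285
lambda*||prox|| = 17.065
Total = 18.3934


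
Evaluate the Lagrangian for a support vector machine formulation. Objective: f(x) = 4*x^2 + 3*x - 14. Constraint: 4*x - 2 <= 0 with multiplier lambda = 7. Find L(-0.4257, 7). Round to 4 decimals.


Step 1: Evaluate f(x).
f(-0.4257) = 4*(-0.4257)^2 + 3*(-0.4257) - 14 = -14.5522
Step 2: Evaluate g(x).
g(-0.4257) = 4*-0.4257 - 2 = -3.7028
Step 3: Compute Lagrangian.
L = -14.5522 + 7*-3.7028 = -40.4718


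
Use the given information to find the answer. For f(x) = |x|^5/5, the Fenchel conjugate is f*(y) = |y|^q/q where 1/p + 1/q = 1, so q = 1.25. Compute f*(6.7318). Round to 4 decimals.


The conjugate exponent q satisfies 1/p + 1/q = 1.
p = 5, so q = 5/(5 - 1) = 1.25
|y|^q = 6.7318^1.25 = 10.8434
f*(6.7318) = 10.8434 / 1.25 = 8.6747


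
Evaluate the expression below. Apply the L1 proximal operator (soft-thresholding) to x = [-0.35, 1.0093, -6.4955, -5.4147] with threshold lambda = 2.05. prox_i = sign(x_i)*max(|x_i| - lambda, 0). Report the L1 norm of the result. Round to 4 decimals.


Soft-thresholding with lambda = 2.05:
prox(-0.35) = sign(-0.35)*max(|-0.35| - 2.05, 0) = 0.0
prox(1.0093) = sign(1.0093)*max(|1.0093| - 2.05, 0) = 0.0
prox(-6.4955) = sign(-6.4955)*max(|-6.4955| - 2.05, 0) = -4.4455
prox(-5.4147) = sign(-5.4147)*max(|-5.4147| - 2.05, 0) = -3.3647
prox(x) = [0.0, 0.0, -4.4455, -3.3647]
||prox(x)||_1 = 0.0 + 0.0 + 4.4455 + 3.3647 = 7.8102


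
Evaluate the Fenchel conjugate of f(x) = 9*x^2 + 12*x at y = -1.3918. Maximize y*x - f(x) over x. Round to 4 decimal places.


f*(y) = sup_x {y*x - a*x^2 - b*x} = sup_x {(y-b)*x - a*x^2}
FOC: (y - b) - 2a*x = 0 => x* = (y - b)/(2a)
x* = (-1.3918 - 12)/(2*9) = -0.744
f*(-1.3918) = (y-b)^2/(4a) = (-1.3918 - 12)^2/(4*9)
= 179.3403/36 = 4.9817


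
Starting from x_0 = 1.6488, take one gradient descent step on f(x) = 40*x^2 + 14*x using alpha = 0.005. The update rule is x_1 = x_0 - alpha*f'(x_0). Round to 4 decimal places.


We compute the gradient at x_0 and apply the update.
f'(x) = 80*x + 14
f'(1.6488) = 80*1.6488 + 14 = 145.904
x_1 = 1.6488 - 0.005*145.904 = 0.9193


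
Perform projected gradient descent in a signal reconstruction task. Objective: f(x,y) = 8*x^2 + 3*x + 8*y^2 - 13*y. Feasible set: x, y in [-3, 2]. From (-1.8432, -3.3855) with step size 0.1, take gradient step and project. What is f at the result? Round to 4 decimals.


Step 1: Compute gradient at (-1.8432, -3.3855).
grad_x = 2*8*-1.8432 + 3 = -26.4912
grad_y = 2*8*-3.3855 - 13 = -67.168
Step 2: Gradient step.
x_raw = -1.8432 - 0.1*-26.4912 = 0.8059
y_raw = -3.3855 - 0.1*-67.168 = 3.3313
Step 3: Project onto [-3, 2].
x_proj = clip(0.8059) = 0.8059
y_proj = clip(3.3313) = 2.0
Step 4: Evaluate f.
f(0.8059, 2.0) = 13.6138


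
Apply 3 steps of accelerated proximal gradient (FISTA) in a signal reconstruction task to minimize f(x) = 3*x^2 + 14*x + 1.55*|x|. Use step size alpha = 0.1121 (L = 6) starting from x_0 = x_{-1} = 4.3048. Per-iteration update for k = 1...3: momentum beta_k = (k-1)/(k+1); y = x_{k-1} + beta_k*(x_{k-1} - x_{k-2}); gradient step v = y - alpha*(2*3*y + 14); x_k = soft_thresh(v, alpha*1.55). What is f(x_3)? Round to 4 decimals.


FISTA on f(x) = 3*x^2 + 14*x + 1.55*|x|
L = 6, alpha = 0.1121
Iteration 1: beta = 0.0, y = 4.3048 + 0.0*(4.3048 - 4.3048) = 4.3048
  grad(y) = 39.8288, v = y - alpha*grad = -0.16
  prox(v) = soft_thresh(-0.16, 0.1738) = 0.0
Iteration 2: beta = 0.3333, y = 0.0 + 0.3333*(0.0 - 4.3048) = -1.4349
  grad(y) = 5.3904, v = y - alpha*grad = -2.0392
  prox(v) = soft_thresh(-2.0392, 0.1738) = -1.8654
Iteration 3: beta = 0.5, y = -1.8654 + 0.5*(-1.8654 - 0.0) = -2.7982
  grad(y) = -2.789, v = y - alpha*grad = -2.4855
  prox(v) = soft_thresh(-2.4855, 0.1738) = -2.3118
f(x_3) = 3*(-2.3118)^2 + 14*(-2.3118) + 1.55*|-2.3118| = -12.7487


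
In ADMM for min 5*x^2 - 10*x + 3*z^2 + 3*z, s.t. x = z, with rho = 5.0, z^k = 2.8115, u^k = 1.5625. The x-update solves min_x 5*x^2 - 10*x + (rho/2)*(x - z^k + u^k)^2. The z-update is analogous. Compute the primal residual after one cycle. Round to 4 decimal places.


ADMM iteration with rho = 5.0, z^k = 2.8115, u^k = 1.5625
Step 1: x-update.
Minimize 5*x^2 - 10*x + (5.0/2)*(x - 2.8115 + 1.5625)^2
FOC: (2*5 + 5.0)*x = 10 + 5.0*(2.8115 - 1.5625)
x^{k+1} = 1.083
Step 2: z-update.
Minimize 3*z^2 + 3*z + (5.0/2)*(1.083 - z + 1.5625)^2
FOC: (2*3 + 5.0)*z = -3 + 5.0*(1.083 + 1.5625)
z^{k+1} = 0.9298
Step 3: u-update.
u^{k+1} = 1.5625 + 1.083 - 0.9298 = 1.7157
Step 4: Primal residual = |1.083 - 0.9298| = 0.1532


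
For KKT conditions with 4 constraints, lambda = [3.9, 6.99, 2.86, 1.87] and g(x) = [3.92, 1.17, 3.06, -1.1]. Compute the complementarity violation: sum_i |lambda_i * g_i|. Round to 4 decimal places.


KKT complementary slackness check:
lambda_1 * g_1 = 3.9 * 3.92 = 15.288
lambda_2 * g_2 = 6.99 * 1.17 = 8.1783
lambda_3 * g_3 = 2.86 * 3.06 = 8.7516
lambda_4 * g_4 = 1.87 * -1.1 = -2.057
Total violation = 15.288 + 8.1783 + 8.7516 + 2.057 = 34.2749


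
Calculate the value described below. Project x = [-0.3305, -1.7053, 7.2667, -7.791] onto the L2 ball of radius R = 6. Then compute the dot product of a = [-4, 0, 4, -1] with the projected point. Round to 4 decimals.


Step 1: Compute ||x|| (intermediates to 6 decimals).
||x|| = sqrt((-0.3305)^2 + (-1.7053)^2 + 7.2667^2 + (-7.791)^2) = 10.79453
Step 2: Project.
Since ||x|| > R, scale = R/||x|| = 6/10.79453 = 0.555837, proj(x) = scale * x
proj(x) = [-0.183704, -0.947869, 4.039101, -4.330526]
Step 3: Dot product.
a^T * proj(x) = -4*(-0.183704) + 0*(-0.947869) + 4*4.039101 - 1*(-4.330526) = 21.2217


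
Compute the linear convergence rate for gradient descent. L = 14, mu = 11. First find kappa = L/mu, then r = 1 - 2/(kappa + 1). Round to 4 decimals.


Step 1: Compute the condition number.
kappa = L/mu = 14/11 = 1.2727
Step 2: Compute the convergence rate.
r = 1 - 2/(kappa + 1) = 1 - 2*mu/(L + mu) = (L - mu)/(L + mu) = 3/25 = 0.12


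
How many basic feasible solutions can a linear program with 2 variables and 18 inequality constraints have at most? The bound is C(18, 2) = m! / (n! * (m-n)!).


Each vertex corresponds to some choice of n active constraints out of m, so the number of vertices is at most C(m, n) = m! / (n!(m-n)!).
m = 18, n = 2
Numerator: 18 * 17
Denominator: 2! = 2
C(18, 2) = 153


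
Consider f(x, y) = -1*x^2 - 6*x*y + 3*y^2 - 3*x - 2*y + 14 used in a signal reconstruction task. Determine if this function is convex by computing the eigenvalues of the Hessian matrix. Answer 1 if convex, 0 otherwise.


The Hessian of f(x,y) = -1*x^2 - 6*x*y + 3*y^2 - 3*x - 2*y + 14 is:
H = [[-2, -6], [-6, 6]]
Trace = -2 + 6 = 4
Determinant = -2*6 - (-6)^2 = -48
Discriminant = (4)^2 - 4*-48 = 208.0
Eigenvalues: lambda_1 = -5.2111, lambda_2 = 9.2111
The function is not convex.

0


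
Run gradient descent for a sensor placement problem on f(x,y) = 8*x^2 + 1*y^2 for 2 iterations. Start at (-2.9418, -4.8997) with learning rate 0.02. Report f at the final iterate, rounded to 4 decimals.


Gradient descent on f(x,y) = 8*x^2 + 1*y^2.
Starting point: (-2.9418, -4.8997), alpha = 0.02
Step 1: grad_x = 2*8*-2.9418 = -47.0688, grad_y = 2*1*-4.8997 = -9.7994
  x_1 = -2.9418 - 0.02*-47.0688 = -2.0004
  y_1 = -4.8997 - 0.02*-9.7994 = -4.7037
Step 2: grad_x = 2*8*-2.0004 = -32.0068, grad_y = 2*1*-4.7037 = -9.4074
  x_2 = -2.0004 - 0.02*-32.0068 = -1.3603
  y_2 = -4.7037 - 0.02*-9.4074 = -4.5156
f(-1.3603, -4.5156) = 8*(-1.3603)^2 + 1*(-4.5156)^2 = 35.1934


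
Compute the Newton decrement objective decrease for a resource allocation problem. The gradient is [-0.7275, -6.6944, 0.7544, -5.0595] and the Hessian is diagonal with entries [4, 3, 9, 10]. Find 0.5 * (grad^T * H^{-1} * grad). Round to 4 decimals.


Step 1: H is diagonal, so H^(-1) * g = [-0.1819, -2.2315, 0.0838, -0.506].
Step 2: g^T H^(-1) g = sum_i g_i^2 / H_ii
  = (-0.7275)^2/4 + (-6.6944)^2/3 + (0.7544)^2/9 + (-5.0595)^2/10
  = 0.1323 + 14.9383 + 0.0632 + 2.5599 = 17.6937
Step 3: Objective decrease = 0.5 * g^T H^(-1) g = 8.8469


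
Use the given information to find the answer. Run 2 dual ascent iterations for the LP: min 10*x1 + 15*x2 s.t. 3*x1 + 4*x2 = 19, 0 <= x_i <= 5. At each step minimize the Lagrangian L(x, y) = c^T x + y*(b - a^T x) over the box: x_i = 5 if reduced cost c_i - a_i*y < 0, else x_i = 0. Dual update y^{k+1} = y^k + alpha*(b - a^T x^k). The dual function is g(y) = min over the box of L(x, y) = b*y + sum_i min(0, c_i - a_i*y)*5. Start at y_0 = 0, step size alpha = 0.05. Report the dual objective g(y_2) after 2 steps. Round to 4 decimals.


Dual ascent for LP: min 10*x1 + 15*x2, 3*x1 + 4*x2 = 19, 0 <= x_i <= 5
Step 1: y^k = 0.0, reduced costs: (10.0, 15.0)
  x^k = (0.0, 0.0), subgradient = b - a^T x = 19.0
  y^{k+1} = 0.0 + 0.05*19.0 = 0.95
Step 2: y^k = 0.95, reduced costs: (7.15, 11.2)
  x^k = (0.0, 0.0), subgradient = b - a^T x = 19.0
  y^{k+1} = 0.95 + 0.05*19.0 = 1.9
Dual objective at y_2 = 1.9: reduced costs (4.3, 7.4), box minimizer x = (0.0, 0.0)
g(y_2) = b*y + (c1 - a1*y)*x1 + (c2 - a2*y)*x2 = 19*1.9 + 4.3*0.0 + 7.4*0.0 = 36.1 + 0.0 + 0.0 = 36.1


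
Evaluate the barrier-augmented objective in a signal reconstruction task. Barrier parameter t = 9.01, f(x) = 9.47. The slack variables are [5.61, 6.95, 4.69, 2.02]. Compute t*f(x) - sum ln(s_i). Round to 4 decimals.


Step 1: Compute log-barrier.
ln values: [1.7246, 1.9387, 1.5454, 0.7031]
phi = -(1.7246 + 1.9387 + 1.5454 + 0.7031) = -5.9118
Step 2: Compute augmented objective.
t*f(x) = 9.01*9.47 = 85.3247
Total = 85.3247 - 5.9118 = 79.4129


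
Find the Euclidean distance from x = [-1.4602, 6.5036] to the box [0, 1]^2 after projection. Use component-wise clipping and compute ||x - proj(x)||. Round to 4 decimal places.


Project each component onto [0, 1].
clip(-1.4602) = 0.0, clip(6.5036) = 1.0
Projection = [0.0, 1.0]
Squared diffs: [2.1322, 30.2896]
Distance = sqrt(32.4218) = 5.694


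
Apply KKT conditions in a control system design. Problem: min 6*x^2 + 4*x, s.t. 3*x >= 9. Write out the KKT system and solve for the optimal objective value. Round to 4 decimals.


Step 1: Try lambda = 0 (constraint inactive).
x_unc = -4/(2*6) = -0.3333
Check: 3*-0.3333 = -0.9999 < 9 -- violated!
Step 2: Constraint must be active: 3*x = 9
x* = 9/3 = 3.0
lambda = (2*6*3.0 + 4)/3 = 13.3333
Step 3: Compute optimal value.
f(x*) = 6*3.0^2 + 4*3.0 = 66.0


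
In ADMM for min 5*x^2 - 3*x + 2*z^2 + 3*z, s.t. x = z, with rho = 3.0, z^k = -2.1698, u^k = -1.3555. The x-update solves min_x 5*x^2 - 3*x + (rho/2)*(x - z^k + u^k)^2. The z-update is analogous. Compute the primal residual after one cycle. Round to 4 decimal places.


ADMM iteration with rho = 3.0, z^k = -2.1698, u^k = -1.3555
Step 1: x-update.
Minimize 5*x^2 - 3*x + (3.0/2)*(x + 2.1698 - 1.3555)^2
FOC: (2*5 + 3.0)*x = 3 + 3.0*(-2.1698 + 1.3555)
x^{k+1} = 0.0429
Step 2: z-update.
Minimize 2*z^2 + 3*z + (3.0/2)*(0.0429 - z - 1.3555)^2
FOC: (2*2 + 3.0)*z = -3 + 3.0*(0.0429 - 1.3555)
z^{k+1} = -0.9911
Step 3: u-update.
u^{k+1} = -1.3555 + 0.0429 + 0.9911 = -0.3215
Step 4: Primal residual = |0.0429 + 0.9911| = 1.034


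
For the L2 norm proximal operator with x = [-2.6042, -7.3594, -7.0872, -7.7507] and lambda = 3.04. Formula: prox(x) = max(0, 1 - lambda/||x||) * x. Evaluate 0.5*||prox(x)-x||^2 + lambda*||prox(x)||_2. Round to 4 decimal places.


Step 1: Compute ||x||.
||x|| = 13.086
Step 2: Compute scaling factor.
scale = max(0, 1 - 3.04/13.086) = 0.7677
Step 3: prox(x) = [-1.9992, -5.6497, -5.4408, -5.9501]
||prox(x)|| = 10.046
Step 4: Proximal objective.
0.5*||prox-x||^2 = 4.6208
lambda*||prox|| = 30.5398
Total = 35.1608


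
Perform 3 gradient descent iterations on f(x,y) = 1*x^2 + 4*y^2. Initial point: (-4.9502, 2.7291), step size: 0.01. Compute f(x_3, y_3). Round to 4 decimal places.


Gradient descent on f(x,y) = 1*x^2 + 4*y^2.
Starting point: (-4.9502, 2.7291), alpha = 0.01
Step 1: grad_x = 2*1*-4.9502 = -9.9004, grad_y = 2*4*2.7291 = 21.8328
  x_1 = -4.9502 - 0.01*-9.9004 = -4.8512
  y_1 = 2.7291 - 0.01*21.8328 = 2.5108
Step 2: grad_x = 2*1*-4.8512 = -9.7024, grad_y = 2*4*2.5108 = 20.0862
  x_2 = -4.8512 - 0.01*-9.7024 = -4.7542
  y_2 = 2.5108 - 0.01*20.0862 = 2.3099
Step 3: grad_x = 2*1*-4.7542 = -9.5083, grad_y = 2*4*2.3099 = 18.4793
  x_3 = -4.7542 - 0.01*-9.5083 = -4.6591
  y_3 = 2.3099 - 0.01*18.4793 = 2.1251
f(-4.6591, 2.1251) = 1*(-4.6591)^2 + 4*2.1251^2 = 39.7716


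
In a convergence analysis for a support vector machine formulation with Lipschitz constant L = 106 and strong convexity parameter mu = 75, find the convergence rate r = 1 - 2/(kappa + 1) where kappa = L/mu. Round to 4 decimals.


Step 1: Compute the condition number.
kappa = L/mu = 106/75 = 1.4133
Step 2: Compute the convergence rate.
r = 1 - 2/(kappa + 1) = 1 - 2*mu/(L + mu) = (L - mu)/(L + mu) = 31/181 = 0.1713


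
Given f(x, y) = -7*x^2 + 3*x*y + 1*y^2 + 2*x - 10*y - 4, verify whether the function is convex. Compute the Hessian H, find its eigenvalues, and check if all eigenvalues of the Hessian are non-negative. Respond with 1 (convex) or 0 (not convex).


The Hessian of f(x,y) = -7*x^2 + 3*x*y + 1*y^2 + 2*x - 10*y - 4 is:
H = [[-14, 3], [3, 2]]
Trace = -14 + 2 = -12
Determinant = -14*2 - (3)^2 = -37
Discriminant = (-12)^2 - 4*-37 = 292.0
Eigenvalues: lambda_1 = -14.544, lambda_2 = 2.544
The function is not convex.

0


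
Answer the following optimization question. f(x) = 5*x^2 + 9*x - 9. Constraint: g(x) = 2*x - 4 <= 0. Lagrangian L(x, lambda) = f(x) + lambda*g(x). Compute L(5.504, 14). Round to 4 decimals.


Step 1: Evaluate f(x).
f(5.504) = 5*5.504^2 + 9*5.504 - 9 = 192.0061
Step 2: Evaluate g(x).
g(5.504) = 2*5.504 - 4 = 7.008
Step 3: Compute Lagrangian.
L = 192.0061 + 14*7.008 = 290.1181


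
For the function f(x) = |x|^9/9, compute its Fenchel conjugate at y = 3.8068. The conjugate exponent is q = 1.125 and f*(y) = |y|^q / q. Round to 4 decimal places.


The conjugate exponent q satisfies 1/p + 1/q = 1.
p = 9, so q = 9/(9 - 1) = 1.125
|y|^q = 3.8068^1.125 = 4.4991
f*(3.8068) = 4.4991 / 1.125 = 3.9992


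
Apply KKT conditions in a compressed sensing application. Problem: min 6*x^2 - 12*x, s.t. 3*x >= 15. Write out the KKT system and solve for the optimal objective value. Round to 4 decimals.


Step 1: Try lambda = 0 (constraint inactive).
x_unc = 12/(2*6) = 1.0
Check: 3*1.0 = 3.0 < 15 -- violated!
Step 2: Constraint must be active: 3*x = 15
x* = 15/3 = 5.0
lambda = (2*6*5.0 - 12)/3 = 16.0
Step 3: Compute optimal value.
f(x*) = 6*5.0^2 - 12*5.0 = 90.0


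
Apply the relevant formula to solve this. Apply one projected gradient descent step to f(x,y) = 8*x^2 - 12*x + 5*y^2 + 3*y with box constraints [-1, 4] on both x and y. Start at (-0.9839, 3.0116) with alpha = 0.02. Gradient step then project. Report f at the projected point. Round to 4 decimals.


Step 1: Compute gradient at (-0.9839, 3.0116).
grad_x = 2*8*-0.9839 - 12 = -27.7424
grad_y = 2*5*3.0116 + 3 = 33.116
Step 2: Gradient step.
x_raw = -0.9839 - 0.02*-27.7424 = -0.4291
y_raw = 3.0116 - 0.02*33.116 = 2.3493
Step 3: Project onto [-1, 4].
x_proj = clip(-0.4291) = -0.4291
y_proj = clip(2.3493) = 2.3493
Step 4: Evaluate f.
f(-0.4291, 2.3493) = 41.2647


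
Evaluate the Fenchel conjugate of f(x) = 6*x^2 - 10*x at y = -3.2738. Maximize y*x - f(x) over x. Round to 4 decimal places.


f*(y) = sup_x {y*x - a*x^2 - b*x} = sup_x {(y-b)*x - a*x^2}
FOC: (y - b) - 2a*x = 0 => x* = (y - b)/(2a)
x* = (-3.2738 + 10)/(2*6) = 0.5605
f*(-3.2738) = (y-b)^2/(4a) = (-3.2738 + 10)^2/(4*6)
= 45.2418/24 = 1.8851


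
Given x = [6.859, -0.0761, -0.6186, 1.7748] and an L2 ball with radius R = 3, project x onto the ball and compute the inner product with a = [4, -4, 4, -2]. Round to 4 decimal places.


Step 1: Compute ||x|| (intermediates to 6 decimals).
||x|| = sqrt(6.859^2 + (-0.0761)^2 + (-0.6186)^2 + 1.7748^2) = 7.112261
Step 2: Project.
Since ||x|| > R, scale = R/||x|| = 3/7.112261 = 0.421807, proj(x) = scale * x
proj(x) = [2.893174, -0.0321, -0.26093, 0.748623]
Step 3: Dot product.
a^T * proj(x) = 4*2.893174 - 4*(-0.0321) + 4*(-0.26093) - 2*0.748623 = 9.1601


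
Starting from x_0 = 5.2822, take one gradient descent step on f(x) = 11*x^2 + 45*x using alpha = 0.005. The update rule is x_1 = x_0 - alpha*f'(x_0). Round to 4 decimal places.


We compute the gradient at x_0 and apply the update.
f'(x) = 22*x + 45
f'(5.2822) = 22*5.2822 + 45 = 161.2084
x_1 = 5.2822 - 0.005*161.2084 = 4.4762


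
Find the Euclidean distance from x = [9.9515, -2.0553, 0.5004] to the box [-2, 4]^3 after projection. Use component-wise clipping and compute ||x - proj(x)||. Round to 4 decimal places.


Project each component onto [-2, 4].
clip(9.9515) = 4.0, clip(-2.0553) = -2.0, clip(0.5004) = 0.5004
Projection = [4.0, -2.0, 0.5004]
Squared diffs: [35.4204, 0.0031, 0.0]
Distance = sqrt(35.4235) = 5.9518


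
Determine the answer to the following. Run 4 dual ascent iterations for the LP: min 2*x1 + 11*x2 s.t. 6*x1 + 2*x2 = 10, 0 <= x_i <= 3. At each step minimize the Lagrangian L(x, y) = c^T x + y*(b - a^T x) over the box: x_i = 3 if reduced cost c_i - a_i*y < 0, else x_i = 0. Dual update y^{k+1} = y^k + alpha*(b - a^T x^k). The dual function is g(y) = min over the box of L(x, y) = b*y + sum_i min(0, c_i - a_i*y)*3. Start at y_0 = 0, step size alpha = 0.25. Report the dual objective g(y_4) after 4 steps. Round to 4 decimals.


Dual ascent for LP: min 2*x1 + 11*x2, 6*x1 + 2*x2 = 10, 0 <= x_i <= 3
Step 1: y^k = 0.0, reduced costs: (2.0, 11.0)
  x^k = (0.0, 0.0), subgradient = b - a^T x = 10.0
  y^{k+1} = 0.0 + 0.25*10.0 = 2.5
Step 2: y^k = 2.5, reduced costs: (-13.0, 6.0)
  x^k = (3.0, 0.0), subgradient = b - a^T x = -8.0
  y^{k+1} = 2.5 + 0.25*-8.0 = 0.5
Step 3: y^k = 0.5, reduced costs: (-1.0, 10.0)
  x^k = (3.0, 0.0), subgradient = b - a^T x = -8.0
  y^{k+1} = 0.5 + 0.25*-8.0 = -1.5
Step 4: y^k = -1.5, reduced costs: (11.0, 14.0)
  x^k = (0.0, 0.0), subgradient = b - a^T x = 10.0
  y^{k+1} = -1.5 + 0.25*10.0 = 1.0
Dual objective at y_4 = 1.0: reduced costs (-4.0, 9.0), box minimizer x = (3.0, 0.0)
g(y_4) = b*y + (c1 - a1*y)*x1 + (c2 - a2*y)*x2 = 10*1.0 + (-4.0)*3.0 + 9.0*0.0 = 10.0 - 12.0 + 0.0 = -2.0


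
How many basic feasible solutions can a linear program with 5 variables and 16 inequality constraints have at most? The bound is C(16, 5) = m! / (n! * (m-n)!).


Each vertex corresponds to some choice of n active constraints out of m, so the number of vertices is at most C(m, n) = m! / (n!(m-n)!).
m = 16, n = 5
Numerator: 16 * 15 * 14 * 13 * 12
Denominator: 5! = 120
C(16, 5) = 4368


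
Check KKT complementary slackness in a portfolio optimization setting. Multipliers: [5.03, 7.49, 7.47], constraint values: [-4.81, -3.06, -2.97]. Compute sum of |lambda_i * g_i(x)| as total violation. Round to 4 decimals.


KKT complementary slackness check:
lambda_1 * g_1 = 5.03 * -4.81 = -24.1943
lambda_2 * g_2 = 7.49 * -3.06 = -22.9194
lambda_3 * g_3 = 7.47 * -2.97 = -22.1859
Total violation = 24.1943 + 22.9194 + 22.1859 = 69.2996


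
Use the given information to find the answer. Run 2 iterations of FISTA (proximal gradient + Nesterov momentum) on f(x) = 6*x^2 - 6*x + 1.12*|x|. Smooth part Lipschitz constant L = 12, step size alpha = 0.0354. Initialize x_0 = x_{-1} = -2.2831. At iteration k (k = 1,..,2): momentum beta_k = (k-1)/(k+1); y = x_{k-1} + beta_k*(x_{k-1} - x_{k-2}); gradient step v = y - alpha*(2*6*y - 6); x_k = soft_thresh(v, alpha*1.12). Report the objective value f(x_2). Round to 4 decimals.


FISTA on f(x) = 6*x^2 - 6*x + 1.12*|x|
L = 12, alpha = 0.0354
Iteration 1: beta = 0.0, y = -2.2831 + 0.0*(-2.2831 + 2.2831) = -2.2831
  grad(y) = -33.3972, v = y - alpha*grad = -1.1008
  prox(v) = soft_thresh(-1.1008, 0.0396) = -1.0612
Iteration 2: beta = 0.3333, y = -1.0612 + 0.3333*(-1.0612 + 2.2831) = -0.6539
  grad(y) = -13.8467, v = y - alpha*grad = -0.1637
  prox(v) = soft_thresh(-0.1637, 0.0396) = -0.1241
f(x_2) = 6*(-0.1241)^2 - 6*(-0.1241) + 1.12*|-0.1241| = 0.9757


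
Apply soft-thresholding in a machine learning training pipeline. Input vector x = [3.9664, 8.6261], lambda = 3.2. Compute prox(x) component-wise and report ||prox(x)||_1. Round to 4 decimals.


Soft-thresholding with lambda = 3.2:
prox(3.9664) = sign(3.9664)*max(|3.9664| - 3.2, 0) = 0.7664
prox(8.6261) = sign(8.6261)*max(|8.6261| - 3.2, 0) = 5.4261
prox(x) = [0.7664, 5.4261]
||prox(x)||_1 = 0.7664 + 5.4261 = 6.1925


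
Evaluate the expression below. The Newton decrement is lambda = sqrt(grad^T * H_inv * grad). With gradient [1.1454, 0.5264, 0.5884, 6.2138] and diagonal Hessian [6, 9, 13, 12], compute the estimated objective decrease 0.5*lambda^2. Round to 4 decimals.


Step 1: H is diagonal, so H^(-1) * g = [0.1909, 0.0585, 0.0453, 0.5178].
Step 2: g^T H^(-1) g = sum_i g_i^2 / H_ii
  = (1.1454)^2/6 + (0.5264)^2/9 + (0.5884)^2/13 + (6.2138)^2/12
  = 0.2187 + 0.0308 + 0.0266 + 3.2176 = 3.4937
Step 3: Objective decrease = 0.5 * g^T H^(-1) g = 1.7468


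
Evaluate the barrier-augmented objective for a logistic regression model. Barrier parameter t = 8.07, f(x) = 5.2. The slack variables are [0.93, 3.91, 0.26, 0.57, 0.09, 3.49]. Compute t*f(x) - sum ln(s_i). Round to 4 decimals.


Step 1: Compute log-barrier.
ln values: [-0.0726, 1.3635, -1.3471, -0.5621, -2.4079, 1.2499]
phi = -(-0.0726 + 1.3635 - 1.3471 - 0.5621 - 2.4079 + 1.2499) = 1.7763
Step 2: Compute augmented objective.
t*f(x) = 8.07*5.2 = 41.964
Total = 41.964 + 1.7763 = 43.7403


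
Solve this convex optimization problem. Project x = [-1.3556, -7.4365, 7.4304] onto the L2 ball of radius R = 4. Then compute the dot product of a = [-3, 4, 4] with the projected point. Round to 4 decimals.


Step 1: Compute ||x|| (intermediates to 6 decimals).
||x|| = sqrt((-1.3556)^2 + (-7.4365)^2 + 7.4304^2) = 10.59953
Step 2: Project.
Since ||x|| > R, scale = R/||x|| = 4/10.59953 = 0.377375, proj(x) = scale * x
proj(x) = [-0.51157, -2.806349, 2.804047]
Step 3: Dot product.
a^T * proj(x) = -3*(-0.51157) + 4*(-2.806349) + 4*2.804047 = 1.5255


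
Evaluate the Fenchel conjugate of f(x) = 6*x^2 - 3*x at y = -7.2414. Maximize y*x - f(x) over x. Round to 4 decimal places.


f*(y) = sup_x {y*x - a*x^2 - b*x} = sup_x {(y-b)*x - a*x^2}
FOC: (y - b) - 2a*x = 0 => x* = (y - b)/(2a)
x* = (-7.2414 + 3)/(2*6) = -0.3535
f*(-7.2414) = (y-b)^2/(4a) = (-7.2414 + 3)^2/(4*6)
= 17.9895/24 = 0.7496


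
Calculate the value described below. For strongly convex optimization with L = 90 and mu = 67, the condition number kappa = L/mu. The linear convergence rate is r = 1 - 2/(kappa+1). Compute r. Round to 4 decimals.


Step 1: Compute the condition number.
kappa = L/mu = 90/67 = 1.3433
Step 2: Compute the convergence rate.
r = 1 - 2/(kappa + 1) = 1 - 2*mu/(L + mu) = (L - mu)/(L + mu) = 23/157 = 0.1465


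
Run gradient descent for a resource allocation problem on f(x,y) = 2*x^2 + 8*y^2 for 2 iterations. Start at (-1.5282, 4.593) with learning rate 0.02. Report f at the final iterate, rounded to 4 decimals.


Gradient descent on f(x,y) = 2*x^2 + 8*y^2.
Starting point: (-1.5282, 4.593), alpha = 0.02
Step 1: grad_x = 2*2*-1.5282 = -6.1128, grad_y = 2*8*4.593 = 73.488
  x_1 = -1.5282 - 0.02*-6.1128 = -1.4059
  y_1 = 4.593 - 0.02*73.488 = 3.1232
Step 2: grad_x = 2*2*-1.4059 = -5.6238, grad_y = 2*8*3.1232 = 49.9718
  x_2 = -1.4059 - 0.02*-5.6238 = -1.2935
  y_2 = 3.1232 - 0.02*49.9718 = 2.1238
f(-1.2935, 2.1238) = 2*(-1.2935)^2 + 8*2.1238^2 = 39.4304


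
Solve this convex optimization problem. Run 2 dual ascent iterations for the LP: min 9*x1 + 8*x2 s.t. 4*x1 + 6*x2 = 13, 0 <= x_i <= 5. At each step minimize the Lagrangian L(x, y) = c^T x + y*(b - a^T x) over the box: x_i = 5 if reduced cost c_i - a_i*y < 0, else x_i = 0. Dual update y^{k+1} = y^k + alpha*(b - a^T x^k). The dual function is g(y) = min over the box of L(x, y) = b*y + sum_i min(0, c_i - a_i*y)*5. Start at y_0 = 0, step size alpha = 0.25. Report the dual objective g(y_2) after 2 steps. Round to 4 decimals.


Dual ascent for LP: min 9*x1 + 8*x2, 4*x1 + 6*x2 = 13, 0 <= x_i <= 5
Step 1: y^k = 0.0, reduced costs: (9.0, 8.0)
  x^k = (0.0, 0.0), subgradient = b - a^T x = 13.0
  y^{k+1} = 0.0 + 0.25*13.0 = 3.25
Step 2: y^k = 3.25, reduced costs: (-4.0, -11.5)
  x^k = (5.0, 5.0), subgradient = b - a^T x = -37.0
  y^{k+1} = 3.25 + 0.25*-37.0 = -6.0
Dual objective at y_2 = -6.0: reduced costs (33.0, 44.0), box minimizer x = (0.0, 0.0)
g(y_2) = b*y + (c1 - a1*y)*x1 + (c2 - a2*y)*x2 = 13*(-6.0) + 33.0*0.0 + 44.0*0.0 = -78.0 + 0.0 + 0.0 = -78.0


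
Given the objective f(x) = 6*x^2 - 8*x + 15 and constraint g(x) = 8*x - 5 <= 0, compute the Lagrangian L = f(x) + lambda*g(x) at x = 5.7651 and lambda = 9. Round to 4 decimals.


Step 1: Evaluate f(x).
f(5.7651) = 6*5.7651^2 - 8*5.7651 + 15 = 168.2975
Step 2: Evaluate g(x).
g(5.7651) = 8*5.7651 - 5 = 41.1208
Step 3: Compute Lagrangian.
L = 168.2975 + 9*41.1208 = 538.3847


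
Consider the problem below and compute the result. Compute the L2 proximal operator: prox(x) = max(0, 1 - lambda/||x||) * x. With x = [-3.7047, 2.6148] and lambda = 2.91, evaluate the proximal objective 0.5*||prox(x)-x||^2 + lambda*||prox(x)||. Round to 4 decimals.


Step 1: Compute ||x||.
||x|| = 4.5345
Step 2: Compute scaling factor.
scale = max(0, 1 - 2.91/4.5345) = 0.3583
Step 3: prox(x) = [-1.3272, 0.9368]
||prox(x)|| = 1.6245
Step 4: Proximal objective.
0.5*||prox-x||^2 = 4.2341
lambda*||prox|| = 4.7273
Total = 8.9614


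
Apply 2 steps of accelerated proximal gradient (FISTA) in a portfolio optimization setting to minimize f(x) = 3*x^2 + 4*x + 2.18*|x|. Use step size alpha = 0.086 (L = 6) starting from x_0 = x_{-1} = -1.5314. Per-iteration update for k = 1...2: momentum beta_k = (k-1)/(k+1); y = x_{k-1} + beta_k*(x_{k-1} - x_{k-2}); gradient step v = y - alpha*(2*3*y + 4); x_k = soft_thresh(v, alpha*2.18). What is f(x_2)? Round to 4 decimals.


FISTA on f(x) = 3*x^2 + 4*x + 2.18*|x|
L = 6, alpha = 0.086
Iteration 1: beta = 0.0, y = -1.5314 + 0.0*(-1.5314 + 1.5314) = -1.5314
  grad(y) = -5.1884, v = y - alpha*grad = -1.0852
  prox(v) = soft_thresh(-1.0852, 0.1875) = -0.8977
Iteration 2: beta = 0.3333, y = -0.8977 + 0.3333*(-0.8977 + 1.5314) = -0.6865
  grad(y) = -0.1189, v = y - alpha*grad = -0.6763
  prox(v) = soft_thresh(-0.6763, 0.1875) = -0.4888
f(x_2) = 3*(-0.4888)^2 + 4*(-0.4888) + 2.18*|-0.4888| = -0.1729


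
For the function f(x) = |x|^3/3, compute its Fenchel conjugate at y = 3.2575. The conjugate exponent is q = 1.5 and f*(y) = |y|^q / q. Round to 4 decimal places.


The conjugate exponent q satisfies 1/p + 1/q = 1.
p = 3, so q = 3/(3 - 1) = 1.5
|y|^q = 3.2575^1.5 = 5.8793
f*(3.2575) = 5.8793 / 1.5 = 3.9195


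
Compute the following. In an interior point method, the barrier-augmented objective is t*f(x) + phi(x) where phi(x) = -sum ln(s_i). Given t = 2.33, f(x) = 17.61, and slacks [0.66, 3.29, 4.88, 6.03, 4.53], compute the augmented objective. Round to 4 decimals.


Step 1: Compute log-barrier.
ln values: [-0.4155, 1.1909, 1.5851, 1.7967, 1.5107]
phi = -(-0.4155 + 1.1909 + 1.5851 + 1.7967 + 1.5107) = -5.668
Step 2: Compute augmented objective.
t*f(x) = 2.33*17.61 = 41.0313
Total = 41.0313 - 5.668 = 35.3633


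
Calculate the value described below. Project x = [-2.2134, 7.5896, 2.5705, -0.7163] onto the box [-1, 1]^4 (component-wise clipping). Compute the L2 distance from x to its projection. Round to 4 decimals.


Project each component onto [-1, 1].
clip(-2.2134) = -1.0, clip(7.5896) = 1.0, clip(2.5705) = 1.0, clip(-0.7163) = -0.7163
Projection = [-1.0, 1.0, 1.0, -0.7163]
Squared diffs: [1.4723, 43.4228, 2.4665, 0.0]
Distance = sqrt(47.3616) = 6.882


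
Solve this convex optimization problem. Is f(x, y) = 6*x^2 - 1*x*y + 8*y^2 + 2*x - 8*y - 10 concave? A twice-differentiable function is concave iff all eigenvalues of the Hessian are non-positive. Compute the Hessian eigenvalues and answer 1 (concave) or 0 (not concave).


The Hessian of f(x,y) = 6*x^2 - 1*x*y + 8*y^2 + 2*x - 8*y - 10 is:
H = [[12, -1], [-1, 16]]
Trace = 12 + 16 = 28
Determinant = 12*16 - (-1)^2 = 191
Discriminant = (28)^2 - 4*191 = 20.0
Eigenvalues: lambda_1 = 11.7639, lambda_2 = 16.2361
The function is not concave.

0


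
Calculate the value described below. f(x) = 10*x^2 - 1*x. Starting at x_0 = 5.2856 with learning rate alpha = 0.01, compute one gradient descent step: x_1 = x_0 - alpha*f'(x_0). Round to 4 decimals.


We compute the gradient at x_0 and apply the update.
f'(x) = 20*x - 1
f'(5.2856) = 20*5.2856 - 1 = 104.712
x_1 = 5.2856 - 0.01*104.712 = 4.2385
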